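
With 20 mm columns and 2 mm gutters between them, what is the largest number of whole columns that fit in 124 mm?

5 columns

k columns need k·20 + (k−1)·2 = k·22 − 2.
k·22 − 2 ≤ 124 → k ≤ 126 / 22 ≈ 5.73, so k = 5.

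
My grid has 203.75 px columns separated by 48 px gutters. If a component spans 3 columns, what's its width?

707.25 px

3-column span = 3·203.75 + 2·48 = 707.25 px.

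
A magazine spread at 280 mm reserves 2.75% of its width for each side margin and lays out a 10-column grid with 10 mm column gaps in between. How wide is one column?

Each margin = 2.75% of 280 = 7.7 mm; content = 280 − 2·7.7 = 264.6 mm.
10 columns + 9 column gaps: 10c + 9·10 = 264.6.
10c = 264.6 − 90 = 174.6, so c = 17.46 mm.

17.46 mm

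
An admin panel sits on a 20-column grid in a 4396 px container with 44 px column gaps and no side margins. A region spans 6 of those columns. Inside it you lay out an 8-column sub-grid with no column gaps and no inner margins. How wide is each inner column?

161 px

Subtracting 19 column gaps of 44 leaves 3560 for 20 columns, so c = 178 px.
6 columns plus 5 column gaps: 1068 + 220 = 1288 px.
With no column gaps, each column is 1288/8 = 161 px.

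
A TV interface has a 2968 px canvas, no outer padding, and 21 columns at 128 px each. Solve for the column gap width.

14 px

21 columns take 21·128 = 2688 px; remaining 280 splits into 20 column gaps.
g = 280 / 20 = 14 px.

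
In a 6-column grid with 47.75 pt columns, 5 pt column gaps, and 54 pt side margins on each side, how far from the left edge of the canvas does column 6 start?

Before column 6: the margin + 5 columns + 5 column gaps.
Offset = 54 + 5·(47.75 + 5) = 54 + 263.75 = 317.75 pt.

317.75 pt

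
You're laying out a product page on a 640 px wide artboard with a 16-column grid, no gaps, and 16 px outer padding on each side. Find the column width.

Take off 32 px of margins, leaving 608 px.
608 / 16 = 38 px per column.

38 px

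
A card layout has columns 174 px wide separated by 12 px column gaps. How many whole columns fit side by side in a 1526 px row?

8 columns: 8·174 + 7·12 = 1476 px ≤ 1526.
9 columns: 1662 px > 1526. So 8.

8 columns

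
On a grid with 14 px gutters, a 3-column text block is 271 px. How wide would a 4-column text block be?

366 px

Subtracting 2 gutters of 14 leaves 243 for 3 columns, so c = 81 px.
4 columns plus 3 gutters: 324 + 42 = 366 px.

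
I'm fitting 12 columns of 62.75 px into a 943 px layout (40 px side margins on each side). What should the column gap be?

10 px

Content width = 943 − 2·40 = 863 px.
12 columns take 12·62.75 = 753 px; remaining 110 splits into 11 column gaps.
g = 110 / 11 = 10 px.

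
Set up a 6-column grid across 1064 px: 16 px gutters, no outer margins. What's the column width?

164 px

6c + 5·16 = 1064 → 6c = 984 → c = 164 px.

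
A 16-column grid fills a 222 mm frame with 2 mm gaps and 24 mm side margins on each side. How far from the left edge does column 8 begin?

101 mm

Content = 222 − 2·24 = 174 mm.
16c + 15·2 = 174 → 16c = 144 → c = 9 mm.
Column 8 starts at margin + 7·(column + gutter) = 24 + 7·11 = 101 mm.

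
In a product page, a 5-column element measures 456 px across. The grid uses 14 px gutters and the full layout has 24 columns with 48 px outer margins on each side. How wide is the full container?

456 − 4·14 = 400; ÷5 gives c = 80 px.
Total width: 2·48 + 24·80 + 23·14 = 2338 px.

2338 px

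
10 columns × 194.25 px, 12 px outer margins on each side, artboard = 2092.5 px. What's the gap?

Take off 24 px of margins, leaving 2068.5 px.
10·194.25 + 9g = 2068.5 → 9g = 126 → g = 14 px.

14 px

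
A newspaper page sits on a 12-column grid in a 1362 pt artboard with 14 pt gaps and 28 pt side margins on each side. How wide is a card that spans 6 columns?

Inside the margins: 1362 − 56 = 1306 pt.
Subtracting 11 gaps of 14 leaves 1152 for 12 columns, so c = 96 pt.
Span of 6: 6·96 + 5·14 = 576 + 70 = 646 pt.

646 pt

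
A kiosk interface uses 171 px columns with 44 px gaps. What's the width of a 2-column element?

2 columns plus 1 gap: 342 + 44 = 386 px.

386 px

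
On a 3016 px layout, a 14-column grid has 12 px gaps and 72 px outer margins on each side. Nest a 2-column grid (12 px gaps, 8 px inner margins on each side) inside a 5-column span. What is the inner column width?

Inside the margins: 3016 − 144 = 2872 px.
14 columns + 13 gaps: 14c + 13·12 = 2872.
14c = 2872 − 156 = 2716, so c = 194 px.
Span of 5: 5·194 + 4·12 = 970 + 48 = 1018 px.
Inner content = 1018 − 2·8 = 1002 px.
Subtracting 1 gap of 12 leaves 990 for 2 columns, so d = 495 px.

495 px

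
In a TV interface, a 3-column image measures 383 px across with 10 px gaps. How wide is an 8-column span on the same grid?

1038 px

Subtracting 2 gaps of 10 leaves 363 for 3 columns, so c = 121 px.
8-column span = 8·121 + 7·10 = 1038 px.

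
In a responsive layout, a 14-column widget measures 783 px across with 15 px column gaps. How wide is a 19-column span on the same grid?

1068 px

783 − 13·15 = 588; ÷14 gives c = 42 px.
Span of 19: 19·42 + 18·15 = 798 + 270 = 1068 px.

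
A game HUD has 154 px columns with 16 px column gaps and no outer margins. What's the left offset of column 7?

1020 px

Before column 7: 6 columns + 6 column gaps.
Offset = 6·(154 + 16) = 6·170 = 1020 px.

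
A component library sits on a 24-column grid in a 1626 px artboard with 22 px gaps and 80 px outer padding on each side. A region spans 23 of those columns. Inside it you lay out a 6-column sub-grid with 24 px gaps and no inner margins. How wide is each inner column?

214 px

Outer content = 1626 − 2·80 = 1466 px.
Subtracting 23 gaps of 22 leaves 960 for 24 columns, so c = 40 px.
Span of 23: 23·40 + 22·22 = 920 + 484 = 1404 px.
Subtracting 5 gaps of 24 leaves 1284 for 6 columns, so d = 214 px.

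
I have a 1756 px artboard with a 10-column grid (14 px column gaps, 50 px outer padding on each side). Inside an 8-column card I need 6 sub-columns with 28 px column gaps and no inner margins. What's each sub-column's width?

197 px

Inside the margins: 1756 − 100 = 1656 px.
10c + 9·14 = 1656 → 10c = 1530 → c = 153 px.
8 columns plus 7 column gaps: 1224 + 98 = 1322 px.
6d + 5·28 = 1322 → 6d = 1182 → d = 197 px.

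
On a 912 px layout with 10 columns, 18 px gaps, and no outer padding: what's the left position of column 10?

837 px

Subtracting 9 gaps of 18 leaves 750 for 10 columns, so c = 75 px.
Each column+gutter stride is 93 px; with no margin, 9 of them is 837 px.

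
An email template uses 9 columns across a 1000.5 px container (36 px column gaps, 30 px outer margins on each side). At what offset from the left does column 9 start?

898 px

Take off 60 px of margins, leaving 940.5 px.
940.5 − 8·36 = 652.5; ÷9 gives c = 72.5 px.
Column 9 starts at margin + 8·(column + gutter) = 30 + 8·108.5 = 898 px.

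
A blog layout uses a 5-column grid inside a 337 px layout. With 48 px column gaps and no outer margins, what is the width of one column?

29 px

337 − 4·48 = 145; ÷5 gives c = 29 px.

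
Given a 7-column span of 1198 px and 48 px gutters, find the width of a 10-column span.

7c + 6·48 = 1198 → 7c = 910 → c = 130 px.
10-column span = 10·130 + 9·48 = 1732 px.

1732 px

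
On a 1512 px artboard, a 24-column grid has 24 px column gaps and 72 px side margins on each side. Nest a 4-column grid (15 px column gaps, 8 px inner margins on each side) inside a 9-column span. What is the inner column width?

109.25 px

Take off 144 px of margins, leaving 1368 px.
24 columns + 23 column gaps: 24c + 23·24 = 1368.
24c = 1368 − 552 = 816, so c = 34 px.
Span of 9: 9·34 + 8·24 = 306 + 192 = 498 px.
Inner content = 498 − 2·8 = 482 px.
482 − 3·15 = 437; ÷4 gives d = 109.25 px.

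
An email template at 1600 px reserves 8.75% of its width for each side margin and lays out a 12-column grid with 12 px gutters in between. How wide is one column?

99 px

1600 × (1 − 2·8.75%) = 1600 × 82.5% = 1320 px for the columns.
1320 − 11·12 = 1188; ÷12 gives c = 99 px.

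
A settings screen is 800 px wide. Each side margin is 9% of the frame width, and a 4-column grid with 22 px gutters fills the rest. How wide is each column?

147.5 px

800 × (1 − 2·9%) = 800 × 82% = 656 px for the columns.
4 columns + 3 gutters: 4c + 3·22 = 656.
4c = 656 − 66 = 590, so c = 147.5 px.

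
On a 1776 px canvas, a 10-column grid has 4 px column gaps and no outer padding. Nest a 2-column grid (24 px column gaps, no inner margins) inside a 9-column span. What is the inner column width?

Subtracting 9 column gaps of 4 leaves 1740 for 10 columns, so c = 174 px.
9 columns plus 8 column gaps: 1566 + 32 = 1598 px.
Subtracting 1 column gap of 24 leaves 1574 for 2 columns, so d = 787 px.

787 px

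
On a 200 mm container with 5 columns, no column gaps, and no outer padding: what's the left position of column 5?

160 mm

200 / 5 = 40 mm per column.
No margin, so column 5 starts at 4·(column + gutter) = 4·40 = 160 mm.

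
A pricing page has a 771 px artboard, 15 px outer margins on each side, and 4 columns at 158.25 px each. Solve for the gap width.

Take off 30 px of margins, leaving 741 px.
4 columns take 4·158.25 = 633 px; remaining 108 splits into 3 gaps.
g = 108 / 3 = 36 px.

36 px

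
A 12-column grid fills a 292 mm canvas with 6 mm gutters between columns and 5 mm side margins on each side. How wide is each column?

Content width = 292 − 2·5 = 282 mm.
12c + 11·6 = 282 → 12c = 216 → c = 18 mm.

18 mm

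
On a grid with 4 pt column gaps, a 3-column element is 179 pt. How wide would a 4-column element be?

3c + 2·4 = 179 → 3c = 171 → c = 57 pt.
Span of 4: 4·57 + 3·4 = 228 + 12 = 240 pt.

240 pt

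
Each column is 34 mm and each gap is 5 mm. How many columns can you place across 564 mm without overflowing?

14 columns: 14·34 + 13·5 = 541 mm ≤ 564.
15 columns: 580 mm > 564. So 14.

14 columns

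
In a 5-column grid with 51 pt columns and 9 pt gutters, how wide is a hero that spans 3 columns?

171 pt

3-column span = 3·51 + 2·9 = 171 pt.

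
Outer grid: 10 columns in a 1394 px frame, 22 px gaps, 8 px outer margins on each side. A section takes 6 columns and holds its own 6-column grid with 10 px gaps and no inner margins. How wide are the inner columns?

128 px

Outer content = 1394 − 2·8 = 1378 px.
10c + 9·22 = 1378 → 10c = 1180 → c = 118 px.
Span of 6: 6·118 + 5·22 = 708 + 110 = 818 px.
6d + 5·10 = 818 → 6d = 768 → d = 128 px.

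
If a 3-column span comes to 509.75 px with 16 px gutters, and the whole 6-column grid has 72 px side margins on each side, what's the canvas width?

509.75 − 2·16 = 477.75; ÷3 gives c = 159.25 px.
Canvas = 2·72 + 6·159.25 + 5·16 = 144 + 955.5 + 80 = 1179.5 px.

1179.5 px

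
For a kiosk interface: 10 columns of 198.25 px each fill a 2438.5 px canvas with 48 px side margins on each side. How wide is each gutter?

Subtract both margins: 2438.5 − 2·48 = 2342.5 px.
10·198.25 + 9g = 2342.5 → 9g = 360 → g = 40 px.

40 px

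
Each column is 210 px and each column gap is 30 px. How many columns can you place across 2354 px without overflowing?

9 columns

k columns need k·210 + (k−1)·30 = k·240 − 30.
k·240 − 30 ≤ 2354 → k ≤ 2384 / 240 ≈ 9.93, so k = 9.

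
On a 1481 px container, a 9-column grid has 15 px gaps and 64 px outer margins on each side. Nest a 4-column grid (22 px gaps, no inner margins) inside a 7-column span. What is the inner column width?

Inside the margins: 1481 − 128 = 1353 px.
Subtracting 8 gaps of 15 leaves 1233 for 9 columns, so c = 137 px.
7-column span = 7·137 + 6·15 = 1049 px.
Subtracting 3 gaps of 22 leaves 983 for 4 columns, so d = 245.75 px.

245.75 px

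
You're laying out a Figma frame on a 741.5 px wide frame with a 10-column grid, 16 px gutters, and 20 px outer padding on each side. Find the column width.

55.75 px

Inside the margins: 741.5 − 40 = 701.5 px.
10c + 9·16 = 701.5 → 10c = 557.5 → c = 55.75 px.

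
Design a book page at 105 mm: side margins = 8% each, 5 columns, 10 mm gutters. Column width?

Each margin = 8% of 105 = 8.4 mm; content = 105 − 2·8.4 = 88.2 mm.
88.2 − 4·10 = 48.2; ÷5 gives c = 9.64 mm.

9.64 mm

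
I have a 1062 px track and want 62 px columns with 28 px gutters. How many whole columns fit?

12 columns: 12·62 + 11·28 = 1052 px ≤ 1062.
13 columns: 1142 px > 1062. So 12.

12 columns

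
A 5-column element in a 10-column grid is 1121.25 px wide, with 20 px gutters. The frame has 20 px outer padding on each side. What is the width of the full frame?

2302.5 px

5c + 4·20 = 1121.25 → 5c = 1041.25 → c = 208.25 px.
Frame = 2·20 + 10·208.25 + 9·20 = 40 + 2082.5 + 180 = 2302.5 px.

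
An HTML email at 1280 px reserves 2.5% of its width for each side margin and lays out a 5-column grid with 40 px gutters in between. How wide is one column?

211.2 px

Margins: 2.5% × 1280 = 32 px each, so content = 1280 − 64 = 1216 px.
Subtracting 4 gutters of 40 leaves 1056 for 5 columns, so c = 211.2 px.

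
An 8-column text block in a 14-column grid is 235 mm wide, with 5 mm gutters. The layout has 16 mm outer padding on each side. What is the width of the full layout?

447 mm

Subtracting 7 gutters of 5 leaves 200 for 8 columns, so c = 25 mm.
Total width: 2·16 + 14·25 + 13·5 = 447 mm.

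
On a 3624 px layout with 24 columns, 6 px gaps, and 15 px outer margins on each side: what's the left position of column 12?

Inside the margins: 3624 − 30 = 3594 px.
3594 − 23·6 = 3456; ÷24 gives c = 144 px.
Before column 12: the margin + 11 columns + 11 gaps.
Offset = 15 + 11·(144 + 6) = 15 + 1650 = 1665 px.

1665 px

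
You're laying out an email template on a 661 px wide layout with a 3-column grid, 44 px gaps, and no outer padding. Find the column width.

191 px

Subtracting 2 gaps of 44 leaves 573 for 3 columns, so c = 191 px.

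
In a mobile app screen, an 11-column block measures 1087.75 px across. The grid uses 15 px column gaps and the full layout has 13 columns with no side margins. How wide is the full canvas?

1288.25 px

1087.75 − 10·15 = 937.75; ÷11 gives c = 85.25 px.
Total width: 13·85.25 + 12·15 = 1288.25 px.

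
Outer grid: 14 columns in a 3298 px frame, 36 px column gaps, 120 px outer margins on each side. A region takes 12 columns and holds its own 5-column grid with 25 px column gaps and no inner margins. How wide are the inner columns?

Take off 240 px of margins, leaving 3058 px.
Subtracting 13 column gaps of 36 leaves 2590 for 14 columns, so c = 185 px.
12-column span = 12·185 + 11·36 = 2616 px.
5d + 4·25 = 2616 → 5d = 2516 → d = 503.2 px.

503.2 px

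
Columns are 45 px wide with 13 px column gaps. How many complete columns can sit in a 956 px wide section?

16 columns

k columns need k·45 + (k−1)·13 = k·58 − 13.
k·58 − 13 ≤ 956 → k ≤ 969 / 58 ≈ 16.71, so k = 16.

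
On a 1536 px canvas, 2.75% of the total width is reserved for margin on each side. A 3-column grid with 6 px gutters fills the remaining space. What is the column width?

Each margin = 2.75% of 1536 = 42.24 px; content = 1536 − 2·42.24 = 1451.52 px.
1451.52 − 2·6 = 1439.52; ÷3 gives c = 479.84 px.

479.84 px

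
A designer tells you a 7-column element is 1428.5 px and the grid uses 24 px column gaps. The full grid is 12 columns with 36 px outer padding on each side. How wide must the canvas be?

2538 px

7 columns + 6 column gaps: 7c + 6·24 = 1428.5.
7c = 1428.5 − 144 = 1284.5, so c = 183.5 px.
Adding margins, columns and gutters: 72 + 2202 + 264 = 2538 px.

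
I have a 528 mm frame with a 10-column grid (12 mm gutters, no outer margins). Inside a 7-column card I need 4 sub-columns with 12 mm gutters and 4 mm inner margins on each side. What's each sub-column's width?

80.5 mm

10 columns + 9 gutters: 10c + 9·12 = 528.
10c = 528 − 108 = 420, so c = 42 mm.
7-column span = 7·42 + 6·12 = 366 mm.
Inner content = 366 − 2·4 = 358 mm.
Subtracting 3 gutters of 12 leaves 322 for 4 columns, so d = 80.5 mm.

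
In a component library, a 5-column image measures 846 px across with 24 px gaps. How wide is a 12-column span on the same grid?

2064 px

846 − 4·24 = 750; ÷5 gives c = 150 px.
12-column span = 12·150 + 11·24 = 2064 px.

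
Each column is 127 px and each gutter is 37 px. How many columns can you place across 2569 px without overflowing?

15 columns: 15·127 + 14·37 = 2423 px ≤ 2569.
16 columns: 2587 px > 2569. So 15.

15 columns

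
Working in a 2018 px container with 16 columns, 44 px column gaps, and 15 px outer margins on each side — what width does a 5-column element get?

Content width = 2018 − 2·15 = 1988 px.
16 columns + 15 column gaps: 16c + 15·44 = 1988.
16c = 1988 − 660 = 1328, so c = 83 px.
5-column span = 5·83 + 4·44 = 591 px.

591 px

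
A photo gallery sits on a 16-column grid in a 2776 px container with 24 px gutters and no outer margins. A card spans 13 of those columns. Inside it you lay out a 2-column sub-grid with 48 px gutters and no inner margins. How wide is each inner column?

1101.5 px

Subtracting 15 gutters of 24 leaves 2416 for 16 columns, so c = 151 px.
Span of 13: 13·151 + 12·24 = 1963 + 288 = 2251 px.
Subtracting 1 gutter of 48 leaves 2203 for 2 columns, so d = 1101.5 px.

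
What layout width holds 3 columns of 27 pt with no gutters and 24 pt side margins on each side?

Total width: 2·24 + 3·27 = 129 pt.

129 pt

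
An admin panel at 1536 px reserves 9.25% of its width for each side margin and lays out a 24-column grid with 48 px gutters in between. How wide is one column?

1536 × (1 − 2·9.25%) = 1536 × 81.5% = 1251.84 px for the columns.
24c + 23·48 = 1251.84 → 24c = 147.84 → c = 6.16 px.

6.16 px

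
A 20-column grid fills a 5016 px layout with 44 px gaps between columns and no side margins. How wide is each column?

5016 − 19·44 = 4180; ÷20 gives c = 209 px.

209 px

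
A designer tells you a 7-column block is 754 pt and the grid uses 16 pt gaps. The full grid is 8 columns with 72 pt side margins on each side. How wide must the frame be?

1008 pt

7 columns + 6 gaps: 7c + 6·16 = 754.
7c = 754 − 96 = 658, so c = 94 pt.
Total width: 2·72 + 8·94 + 7·16 = 1008 pt.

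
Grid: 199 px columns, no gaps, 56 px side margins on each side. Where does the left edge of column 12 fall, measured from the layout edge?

Each column+gutter stride is 199 px; 11 of them past the 56 px margin is 56 + 2189 = 2245 px.

2245 px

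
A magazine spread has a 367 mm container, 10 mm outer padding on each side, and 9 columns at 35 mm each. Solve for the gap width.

Subtract both margins: 367 − 2·10 = 347 mm.
Columns use 315 mm, leaving 32 mm across 8 gaps = 4 mm each.

4 mm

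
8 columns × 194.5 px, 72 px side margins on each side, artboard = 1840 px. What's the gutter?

20 px

Take off 144 px of margins, leaving 1696 px.
8·194.5 + 7g = 1696 → 7g = 140 → g = 20 px.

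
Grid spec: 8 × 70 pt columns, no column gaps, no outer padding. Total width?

560 pt

Total width: 8·70 = 560 pt.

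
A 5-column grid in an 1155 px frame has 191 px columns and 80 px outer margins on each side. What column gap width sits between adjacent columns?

Subtract both margins: 1155 − 2·80 = 995 px.
5 columns take 5·191 = 955 px; remaining 40 splits into 4 column gaps.
g = 40 / 4 = 10 px.

10 px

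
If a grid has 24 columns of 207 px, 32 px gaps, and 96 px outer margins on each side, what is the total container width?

Container = 2·96 + 24·207 + 23·32 = 192 + 4968 + 736 = 5896 px.

5896 px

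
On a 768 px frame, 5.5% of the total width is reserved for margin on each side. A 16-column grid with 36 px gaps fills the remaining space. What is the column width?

8.97 px

Margins: 5.5% × 768 = 42.24 px each, so content = 768 − 84.48 = 683.52 px.
Subtracting 15 gaps of 36 leaves 143.52 for 16 columns, so c = 8.97 px.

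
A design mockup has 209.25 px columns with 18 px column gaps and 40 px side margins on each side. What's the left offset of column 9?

Column 9 starts at margin + 8·(column + gutter) = 40 + 8·227.25 = 1858 px.

1858 px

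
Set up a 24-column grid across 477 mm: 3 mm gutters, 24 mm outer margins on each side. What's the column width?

15 mm

Take off 48 mm of margins, leaving 429 mm.
24 columns + 23 gutters: 24c + 23·3 = 429.
24c = 429 − 69 = 360, so c = 15 mm.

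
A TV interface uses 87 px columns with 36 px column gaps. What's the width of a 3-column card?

333 px

3-column span = 3·87 + 2·36 = 333 px.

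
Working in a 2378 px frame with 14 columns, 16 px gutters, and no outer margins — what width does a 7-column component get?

2378 − 13·16 = 2170; ÷14 gives c = 155 px.
7-column span = 7·155 + 6·16 = 1181 px.

1181 px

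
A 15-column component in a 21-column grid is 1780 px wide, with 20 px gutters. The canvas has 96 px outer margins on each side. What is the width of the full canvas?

2692 px

Subtracting 14 gutters of 20 leaves 1500 for 15 columns, so c = 100 px.
Adding margins, columns and gutters: 192 + 2100 + 400 = 2692 px.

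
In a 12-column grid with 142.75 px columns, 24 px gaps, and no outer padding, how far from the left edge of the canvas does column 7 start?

Each column+gutter stride is 166.75 px; with no margin, 6 of them is 1000.5 px.

1000.5 px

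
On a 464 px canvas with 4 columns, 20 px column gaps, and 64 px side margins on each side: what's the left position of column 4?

Subtract both margins: 464 − 2·64 = 336 px.
Subtracting 3 column gaps of 20 leaves 276 for 4 columns, so c = 69 px.
Each column+gutter stride is 89 px; 3 of them past the 64 px margin is 64 + 267 = 331 px.

331 px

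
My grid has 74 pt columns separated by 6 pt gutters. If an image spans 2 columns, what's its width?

154 pt

2 columns plus 1 gutter: 148 + 6 = 154 pt.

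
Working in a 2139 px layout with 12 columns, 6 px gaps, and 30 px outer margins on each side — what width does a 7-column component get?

Take off 60 px of margins, leaving 2079 px.
2079 − 11·6 = 2013; ÷12 gives c = 167.75 px.
7-column span = 7·167.75 + 6·6 = 1210.25 px.

1210.25 px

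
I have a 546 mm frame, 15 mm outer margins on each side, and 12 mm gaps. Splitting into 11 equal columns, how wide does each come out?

36 mm

Inside the margins: 546 − 30 = 516 mm.
11 columns + 10 gaps: 11c + 10·12 = 516.
11c = 516 − 120 = 396, so c = 36 mm.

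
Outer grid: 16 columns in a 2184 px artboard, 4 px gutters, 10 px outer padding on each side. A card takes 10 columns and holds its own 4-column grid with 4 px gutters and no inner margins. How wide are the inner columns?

Outer content = 2184 − 2·10 = 2164 px.
16c + 15·4 = 2164 → 16c = 2104 → c = 131.5 px.
10 columns plus 9 gutters: 1315 + 36 = 1351 px.
4 columns + 3 gutters: 4d + 3·4 = 1351.
4d = 1351 − 12 = 1339, so d = 334.75 px.

334.75 px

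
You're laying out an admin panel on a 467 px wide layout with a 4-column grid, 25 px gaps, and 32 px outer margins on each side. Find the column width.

82 px

Take off 64 px of margins, leaving 403 px.
403 − 3·25 = 328; ÷4 gives c = 82 px.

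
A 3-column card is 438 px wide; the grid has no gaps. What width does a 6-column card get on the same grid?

876 px

With no gaps, each column is 438/3 = 146 px.
6-column span = 6·146 = 876 px.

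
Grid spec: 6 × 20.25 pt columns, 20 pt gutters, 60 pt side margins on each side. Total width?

341.5 pt

Total width: 2·60 + 6·20.25 + 5·20 = 341.5 pt.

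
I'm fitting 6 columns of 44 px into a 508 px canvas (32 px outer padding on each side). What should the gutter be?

Content width = 508 − 2·32 = 444 px.
6·44 + 5g = 444 → 5g = 180 → g = 36 px.

36 px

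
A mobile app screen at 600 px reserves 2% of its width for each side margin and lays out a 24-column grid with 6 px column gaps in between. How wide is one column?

18.25 px

Margins: 2% × 600 = 12 px each, so content = 600 − 24 = 576 px.
24c + 23·6 = 576 → 24c = 438 → c = 18.25 px.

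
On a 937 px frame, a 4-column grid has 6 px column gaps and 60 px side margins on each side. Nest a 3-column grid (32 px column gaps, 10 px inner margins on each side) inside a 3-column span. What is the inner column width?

Take off 120 px of margins, leaving 817 px.
Subtracting 3 column gaps of 6 leaves 799 for 4 columns, so c = 199.75 px.
3 columns plus 2 column gaps: 599.25 + 12 = 611.25 px.
Inner content = 611.25 − 2·10 = 591.25 px.
3 columns + 2 column gaps: 3d + 2·32 = 591.25.
3d = 591.25 − 64 = 527.25, so d = 175.75 px.

175.75 px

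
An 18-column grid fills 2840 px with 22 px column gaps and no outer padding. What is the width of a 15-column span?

18c + 17·22 = 2840 → 18c = 2466 → c = 137 px.
15-column span = 15·137 + 14·22 = 2363 px.

2363 px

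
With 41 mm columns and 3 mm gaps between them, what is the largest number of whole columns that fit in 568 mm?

12 columns

k columns need k·41 + (k−1)·3 = k·44 − 3.
k·44 − 3 ≤ 568 → k ≤ 571 / 44 ≈ 12.98, so k = 12.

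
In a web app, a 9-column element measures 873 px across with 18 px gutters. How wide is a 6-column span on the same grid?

576 px

9 columns + 8 gutters: 9c + 8·18 = 873.
9c = 873 − 144 = 729, so c = 81 px.
6-column span = 6·81 + 5·18 = 576 px.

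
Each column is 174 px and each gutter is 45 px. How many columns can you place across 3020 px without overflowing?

13 columns: 13·174 + 12·45 = 2802 px ≤ 3020.
14 columns: 3021 px > 3020. So 13.

13 columns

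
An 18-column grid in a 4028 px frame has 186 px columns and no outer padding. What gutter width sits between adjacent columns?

18 columns take 18·186 = 3348 px; remaining 680 splits into 17 gutters.
g = 680 / 17 = 40 px.

40 px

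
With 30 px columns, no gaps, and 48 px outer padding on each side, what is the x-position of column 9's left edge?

288 px

Before column 9: the margin + 8 columns + 8 gaps.
Offset = 48 + 8·(30 + 0) = 48 + 240 = 288 px.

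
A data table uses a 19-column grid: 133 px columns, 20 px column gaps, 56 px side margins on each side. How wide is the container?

2999 px

Total width: 2·56 + 19·133 + 18·20 = 2999 px.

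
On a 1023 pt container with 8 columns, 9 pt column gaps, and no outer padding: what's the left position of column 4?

8c + 7·9 = 1023 → 8c = 960 → c = 120 pt.
Before column 4: 3 columns + 3 column gaps.
Offset = 3·(120 + 9) = 3·129 = 387 pt.

387 pt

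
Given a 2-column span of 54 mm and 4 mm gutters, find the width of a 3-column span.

83 mm

2c + 1·4 = 54 → 2c = 50 → c = 25 mm.
Span of 3: 3·25 + 2·4 = 75 + 8 = 83 mm.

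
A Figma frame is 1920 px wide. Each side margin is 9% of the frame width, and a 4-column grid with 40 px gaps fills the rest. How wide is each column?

1920 × (1 − 2·9%) = 1920 × 82% = 1574.4 px for the columns.
1574.4 − 3·40 = 1454.4; ÷4 gives c = 363.6 px.

363.6 px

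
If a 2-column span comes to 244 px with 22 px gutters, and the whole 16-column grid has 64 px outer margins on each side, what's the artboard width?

2234 px

Subtracting 1 gutter of 22 leaves 222 for 2 columns, so c = 111 px.
Artboard = 2·64 + 16·111 + 15·22 = 128 + 1776 + 330 = 2234 px.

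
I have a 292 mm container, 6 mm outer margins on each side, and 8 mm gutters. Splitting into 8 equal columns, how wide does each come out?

Subtract both margins: 292 − 2·6 = 280 mm.
280 − 7·8 = 224; ÷8 gives c = 28 mm.

28 mm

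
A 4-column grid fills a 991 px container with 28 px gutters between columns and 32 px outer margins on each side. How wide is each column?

Content width = 991 − 2·32 = 927 px.
4c + 3·28 = 927 → 4c = 843 → c = 210.75 px.

210.75 px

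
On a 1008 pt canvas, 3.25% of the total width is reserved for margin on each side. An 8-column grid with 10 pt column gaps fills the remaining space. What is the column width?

Each margin = 3.25% of 1008 = 32.76 pt; content = 1008 − 2·32.76 = 942.48 pt.
Subtracting 7 column gaps of 10 leaves 872.48 for 8 columns, so c = 109.06 pt.

109.06 pt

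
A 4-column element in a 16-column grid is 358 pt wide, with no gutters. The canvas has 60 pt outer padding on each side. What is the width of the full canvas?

With no gutters, each column is 358/4 = 89.5 pt.
Canvas = 2·60 + 16·89.5 = 120 + 1432 = 1552 pt.

1552 pt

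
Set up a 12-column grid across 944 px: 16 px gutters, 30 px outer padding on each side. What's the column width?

59 px

Inside the margins: 944 − 60 = 884 px.
12c + 11·16 = 884 → 12c = 708 → c = 59 px.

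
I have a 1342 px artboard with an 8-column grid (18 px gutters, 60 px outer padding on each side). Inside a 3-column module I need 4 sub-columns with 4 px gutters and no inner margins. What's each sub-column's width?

108.75 px

Outer content = 1342 − 2·60 = 1222 px.
8c + 7·18 = 1222 → 8c = 1096 → c = 137 px.
3-column span = 3·137 + 2·18 = 447 px.
447 − 3·4 = 435; ÷4 gives d = 108.75 px.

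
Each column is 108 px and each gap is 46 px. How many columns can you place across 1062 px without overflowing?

7 columns

7 columns: 7·108 + 6·46 = 1032 px ≤ 1062.
8 columns: 1186 px > 1062. So 7.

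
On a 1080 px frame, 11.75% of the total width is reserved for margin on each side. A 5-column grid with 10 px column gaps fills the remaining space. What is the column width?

1080 × (1 − 2·11.75%) = 1080 × 76.5% = 826.2 px for the columns.
826.2 − 4·10 = 786.2; ÷5 gives c = 157.24 px.

157.24 px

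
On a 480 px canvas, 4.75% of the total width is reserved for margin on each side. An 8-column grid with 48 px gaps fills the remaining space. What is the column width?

12.3 px

480 × (1 − 2·4.75%) = 480 × 90.5% = 434.4 px for the columns.
8c + 7·48 = 434.4 → 8c = 98.4 → c = 12.3 px.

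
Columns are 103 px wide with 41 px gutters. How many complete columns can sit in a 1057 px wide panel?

7 columns

Each extra column adds 103 + 41 = 144 px.
(1057 + 41) / 144 = 7.62, so 7 columns fit.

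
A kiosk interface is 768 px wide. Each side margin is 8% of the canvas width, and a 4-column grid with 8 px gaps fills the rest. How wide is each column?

768 × (1 − 2·8%) = 768 × 84% = 645.12 px for the columns.
645.12 − 3·8 = 621.12; ÷4 gives c = 155.28 px.

155.28 px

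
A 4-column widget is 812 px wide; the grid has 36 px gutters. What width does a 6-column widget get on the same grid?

1236 px

4c + 3·36 = 812 → 4c = 704 → c = 176 px.
6 columns plus 5 gutters: 1056 + 180 = 1236 px.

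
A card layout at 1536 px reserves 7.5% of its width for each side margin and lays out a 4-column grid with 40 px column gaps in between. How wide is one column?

Margins: 7.5% × 1536 = 115.2 px each, so content = 1536 − 230.4 = 1305.6 px.
1305.6 − 3·40 = 1185.6; ÷4 gives c = 296.4 px.

296.4 px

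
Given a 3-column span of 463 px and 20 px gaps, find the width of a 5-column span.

785 px

3c + 2·20 = 463 → 3c = 423 → c = 141 px.
5 columns plus 4 gaps: 705 + 80 = 785 px.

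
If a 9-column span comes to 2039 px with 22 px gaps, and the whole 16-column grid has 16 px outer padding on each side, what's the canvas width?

2039 − 8·22 = 1863; ÷9 gives c = 207 px.
Canvas = 2·16 + 16·207 + 15·22 = 32 + 3312 + 330 = 3674 px.

3674 px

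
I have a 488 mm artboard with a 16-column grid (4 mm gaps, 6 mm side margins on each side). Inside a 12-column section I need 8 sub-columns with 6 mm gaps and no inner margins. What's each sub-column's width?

39.25 mm

Subtract both margins: 488 − 2·6 = 476 mm.
476 − 15·4 = 416; ÷16 gives c = 26 mm.
12-column span = 12·26 + 11·4 = 356 mm.
8d + 7·6 = 356 → 8d = 314 → d = 39.25 mm.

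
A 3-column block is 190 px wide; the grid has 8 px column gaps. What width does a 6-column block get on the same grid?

Subtracting 2 column gaps of 8 leaves 174 for 3 columns, so c = 58 px.
6 columns plus 5 column gaps: 348 + 40 = 388 px.

388 px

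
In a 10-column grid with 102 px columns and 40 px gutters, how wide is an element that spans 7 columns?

7 columns plus 6 gutters: 714 + 240 = 954 px.

954 px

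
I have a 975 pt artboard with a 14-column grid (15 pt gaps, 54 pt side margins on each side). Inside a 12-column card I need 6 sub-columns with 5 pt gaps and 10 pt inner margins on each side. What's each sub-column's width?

Outer content = 975 − 2·54 = 867 pt.
14 columns + 13 gaps: 14c + 13·15 = 867.
14c = 867 − 195 = 672, so c = 48 pt.
12-column span = 12·48 + 11·15 = 741 pt.
Inner content = 741 − 2·10 = 721 pt.
6d + 5·5 = 721 → 6d = 696 → d = 116 pt.

116 pt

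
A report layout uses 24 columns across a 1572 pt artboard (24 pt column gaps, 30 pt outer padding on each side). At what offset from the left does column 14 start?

862 pt

Inside the margins: 1572 − 60 = 1512 pt.
24c + 23·24 = 1512 → 24c = 960 → c = 40 pt.
Column 14 starts at margin + 13·(column + gutter) = 30 + 13·64 = 862 pt.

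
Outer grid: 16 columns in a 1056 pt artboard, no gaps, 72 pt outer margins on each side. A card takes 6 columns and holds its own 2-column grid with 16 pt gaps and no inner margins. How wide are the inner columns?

163 pt

Inside the margins: 1056 − 144 = 912 pt.
With no gaps, each column is 912/16 = 57 pt.
With no gaps, 6 columns span 6·57 = 342 pt.
2 columns + 1 gap: 2d + 1·16 = 342.
2d = 342 − 16 = 326, so d = 163 pt.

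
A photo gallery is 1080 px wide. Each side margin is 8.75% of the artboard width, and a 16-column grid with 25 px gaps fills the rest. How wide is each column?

32.25 px

Each margin = 8.75% of 1080 = 94.5 px; content = 1080 − 2·94.5 = 891 px.
16c + 15·25 = 891 → 16c = 516 → c = 32.25 px.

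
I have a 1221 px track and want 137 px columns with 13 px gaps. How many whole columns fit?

8 columns

k columns need k·137 + (k−1)·13 = k·150 − 13.
k·150 − 13 ≤ 1221 → k ≤ 1234 / 150 ≈ 8.23, so k = 8.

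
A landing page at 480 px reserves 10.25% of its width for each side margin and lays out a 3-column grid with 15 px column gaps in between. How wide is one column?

Margins: 10.25% × 480 = 49.2 px each, so content = 480 − 98.4 = 381.6 px.
3c + 2·15 = 381.6 → 3c = 351.6 → c = 117.2 px.

117.2 px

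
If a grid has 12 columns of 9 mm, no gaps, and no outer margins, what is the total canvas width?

Summing: 108 = 108 mm.

108 mm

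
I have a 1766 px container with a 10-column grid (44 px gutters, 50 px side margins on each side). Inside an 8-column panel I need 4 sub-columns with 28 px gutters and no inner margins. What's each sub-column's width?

310 px

Outer content = 1766 − 2·50 = 1666 px.
Subtracting 9 gutters of 44 leaves 1270 for 10 columns, so c = 127 px.
Span of 8: 8·127 + 7·44 = 1016 + 308 = 1324 px.
Subtracting 3 gutters of 28 leaves 1240 for 4 columns, so d = 310 px.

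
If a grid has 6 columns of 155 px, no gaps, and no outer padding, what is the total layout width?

930 px

Summing: 930 = 930 px.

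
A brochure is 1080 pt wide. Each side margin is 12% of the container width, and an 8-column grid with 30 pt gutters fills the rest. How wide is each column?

Each margin = 12% of 1080 = 129.6 pt; content = 1080 − 2·129.6 = 820.8 pt.
820.8 − 7·30 = 610.8; ÷8 gives c = 76.35 pt.

76.35 pt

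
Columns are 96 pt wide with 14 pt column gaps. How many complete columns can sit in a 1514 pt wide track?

Each extra column adds 96 + 14 = 110 pt.
(1514 + 14) / 110 = 13.89, so 13 columns fit.

13 columns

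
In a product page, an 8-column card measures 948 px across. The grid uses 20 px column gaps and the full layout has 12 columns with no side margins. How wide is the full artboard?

1432 px

948 − 7·20 = 808; ÷8 gives c = 101 px.
Total width: 12·101 + 11·20 = 1432 px.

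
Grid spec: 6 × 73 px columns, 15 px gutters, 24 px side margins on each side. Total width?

561 px

Artboard = 2·24 + 6·73 + 5·15 = 48 + 438 + 75 = 561 px.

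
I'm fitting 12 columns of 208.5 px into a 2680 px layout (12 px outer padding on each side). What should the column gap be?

Content width = 2680 − 2·12 = 2656 px.
12 columns take 12·208.5 = 2502 px; remaining 154 splits into 11 column gaps.
g = 154 / 11 = 14 px.

14 px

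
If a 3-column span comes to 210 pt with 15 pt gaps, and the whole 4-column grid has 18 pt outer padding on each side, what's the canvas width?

321 pt

Subtracting 2 gaps of 15 leaves 180 for 3 columns, so c = 60 pt.
Total width: 2·18 + 4·60 + 3·15 = 321 pt.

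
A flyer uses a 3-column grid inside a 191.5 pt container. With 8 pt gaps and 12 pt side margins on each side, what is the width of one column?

Subtract both margins: 191.5 − 2·12 = 167.5 pt.
3 columns + 2 gaps: 3c + 2·8 = 167.5.
3c = 167.5 − 16 = 151.5, so c = 50.5 pt.

50.5 pt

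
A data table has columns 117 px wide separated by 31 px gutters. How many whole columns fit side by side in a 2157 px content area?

14 columns

k columns need k·117 + (k−1)·31 = k·148 − 31.
k·148 − 31 ≤ 2157 → k ≤ 2188 / 148 ≈ 14.78, so k = 14.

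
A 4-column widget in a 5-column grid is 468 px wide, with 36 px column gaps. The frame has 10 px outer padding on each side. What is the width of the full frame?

468 − 3·36 = 360; ÷4 gives c = 90 px.
Adding margins, columns and gutters: 20 + 450 + 144 = 614 px.

614 px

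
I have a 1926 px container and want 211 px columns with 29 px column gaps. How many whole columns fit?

Each extra column adds 211 + 29 = 240 px.
(1926 + 29) / 240 = 8.15, so 8 columns fit.

8 columns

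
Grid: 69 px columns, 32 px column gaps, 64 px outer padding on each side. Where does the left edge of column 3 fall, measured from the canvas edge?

Before column 3: the margin + 2 columns + 2 column gaps.
Offset = 64 + 2·(69 + 32) = 64 + 202 = 266 px.

266 px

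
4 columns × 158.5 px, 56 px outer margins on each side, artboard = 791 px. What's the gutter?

Take off 112 px of margins, leaving 679 px.
Columns use 634 px, leaving 45 px across 3 gutters = 15 px each.

15 px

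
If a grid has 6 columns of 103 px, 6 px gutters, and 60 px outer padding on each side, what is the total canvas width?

768 px

Total width: 2·60 + 6·103 + 5·6 = 768 px.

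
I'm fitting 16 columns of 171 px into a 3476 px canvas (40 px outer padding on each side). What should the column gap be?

44 px

Take off 80 px of margins, leaving 3396 px.
Columns use 2736 px, leaving 660 px across 15 column gaps = 44 px each.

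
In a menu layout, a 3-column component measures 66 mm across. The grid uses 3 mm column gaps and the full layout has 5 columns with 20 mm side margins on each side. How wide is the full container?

3c + 2·3 = 66 → 3c = 60 → c = 20 mm.
Container = 2·20 + 5·20 + 4·3 = 40 + 100 + 12 = 152 mm.

152 mm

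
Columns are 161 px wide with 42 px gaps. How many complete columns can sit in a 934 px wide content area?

Each extra column adds 161 + 42 = 203 px.
(934 + 42) / 203 = 4.81, so 4 columns fit.

4 columns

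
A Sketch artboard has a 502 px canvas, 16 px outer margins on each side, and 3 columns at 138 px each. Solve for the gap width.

Content width = 502 − 2·16 = 470 px.
Columns use 414 px, leaving 56 px across 2 gaps = 28 px each.

28 px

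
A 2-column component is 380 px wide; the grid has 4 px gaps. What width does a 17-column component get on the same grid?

Subtracting 1 gap of 4 leaves 376 for 2 columns, so c = 188 px.
17 columns plus 16 gaps: 3196 + 64 = 3260 px.

3260 px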